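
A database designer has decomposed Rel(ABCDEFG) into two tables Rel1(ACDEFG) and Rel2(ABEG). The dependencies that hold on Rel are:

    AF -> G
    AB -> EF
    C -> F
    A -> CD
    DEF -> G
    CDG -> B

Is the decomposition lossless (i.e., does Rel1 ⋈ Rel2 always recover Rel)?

Yes

Common attributes: Rel1 ∩ Rel2 = {AEG}.
Closure of {AEG}: A → CD applies, adding CD; CDG → B applies, adding B; AB → EF applies, adding F. So (AEG)⁺ = {ABCDEFG}.
This closure contains every attribute of Rel1, so Rel1 ∩ Rel2 → Rel1. The join is lossless.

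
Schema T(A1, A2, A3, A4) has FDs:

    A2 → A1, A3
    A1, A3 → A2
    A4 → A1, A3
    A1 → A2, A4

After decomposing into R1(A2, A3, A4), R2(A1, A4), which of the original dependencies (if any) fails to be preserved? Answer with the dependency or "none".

A2 → A1, A3: restricted closure across fragments reaches A1, A3.
A1, A3 → A2: restricted closure across fragments reaches A2.
A4 → A1, A3: restricted closure across fragments reaches A1, A3.
A1 → A2, A4: restricted closure across fragments reaches A2, A4.
Every dependency is enforceable on the fragments, so the decomposition is dependency-preserving.

none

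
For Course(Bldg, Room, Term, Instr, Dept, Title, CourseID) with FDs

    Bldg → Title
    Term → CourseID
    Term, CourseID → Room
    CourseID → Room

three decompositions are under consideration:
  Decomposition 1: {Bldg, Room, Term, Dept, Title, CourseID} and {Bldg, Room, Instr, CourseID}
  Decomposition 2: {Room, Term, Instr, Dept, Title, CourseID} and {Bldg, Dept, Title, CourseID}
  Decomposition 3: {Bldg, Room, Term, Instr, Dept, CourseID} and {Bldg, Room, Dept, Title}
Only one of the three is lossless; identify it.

Decomposition 3

Decomposition 1: common = {Bldg, Room, CourseID}, closure = {Bldg, Room, Title, CourseID} → lossy.
Decomposition 2: common = {Dept, Title, CourseID}, closure = {Room, Dept, Title, CourseID} → lossy.
Decomposition 3: common = {Bldg, Room, Dept}, closure = {Bldg, Room, Dept, Title} → lossless.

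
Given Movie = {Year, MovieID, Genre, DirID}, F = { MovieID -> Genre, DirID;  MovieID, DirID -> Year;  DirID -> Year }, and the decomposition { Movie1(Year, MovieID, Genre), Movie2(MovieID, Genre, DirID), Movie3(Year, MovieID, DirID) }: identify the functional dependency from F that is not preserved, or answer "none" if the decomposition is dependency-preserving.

none

MovieID → Genre, DirID lies within Movie2.
MovieID, DirID → Year lies within Movie3.
DirID → Year lies within Movie3.
Every dependency is enforceable on the fragments, so the decomposition is dependency-preserving.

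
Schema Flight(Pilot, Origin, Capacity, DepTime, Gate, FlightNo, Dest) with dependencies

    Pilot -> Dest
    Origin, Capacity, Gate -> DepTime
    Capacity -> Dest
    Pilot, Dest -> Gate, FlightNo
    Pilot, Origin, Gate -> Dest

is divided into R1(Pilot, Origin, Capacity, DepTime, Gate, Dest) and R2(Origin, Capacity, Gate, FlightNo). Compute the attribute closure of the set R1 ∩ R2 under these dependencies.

Origin, Capacity, DepTime, Gate, Dest

R1 ∩ R2 = {Origin, Capacity, Gate}.
Origin, Capacity, Gate → DepTime applies, adding DepTime
Capacity → Dest applies, adding Dest
Closure: {Origin, Capacity, DepTime, Gate, Dest}.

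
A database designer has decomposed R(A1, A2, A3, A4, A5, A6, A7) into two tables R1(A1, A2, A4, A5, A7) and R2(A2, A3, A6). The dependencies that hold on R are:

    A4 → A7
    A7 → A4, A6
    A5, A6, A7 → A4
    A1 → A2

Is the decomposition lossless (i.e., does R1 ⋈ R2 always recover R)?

No

Common attributes: R1 ∩ R2 = {A2}.
No dependency enlarges {A2}, so (A2)⁺ = {A2}.
The closure contains neither all of R1 = {A1, A2, A4, A5, A7} nor all of R2 = {A2, A3, A6}, so the common attributes are not a superkey of either fragment. The join is lossy.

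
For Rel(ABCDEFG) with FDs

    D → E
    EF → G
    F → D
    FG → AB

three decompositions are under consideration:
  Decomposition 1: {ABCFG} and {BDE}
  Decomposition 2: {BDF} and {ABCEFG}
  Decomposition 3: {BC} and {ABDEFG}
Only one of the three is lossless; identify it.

Decomposition 1: common = {B}, closure = {B} → lossy.
Decomposition 2: common = {BF}, closure = {ABDEFG} → lossless.
Decomposition 3: common = {B}, closure = {B} → lossy.

Decomposition 2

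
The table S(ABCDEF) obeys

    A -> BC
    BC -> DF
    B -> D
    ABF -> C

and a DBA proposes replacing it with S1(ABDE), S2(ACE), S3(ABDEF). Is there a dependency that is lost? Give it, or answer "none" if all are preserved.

Check BC → DF: no single fragment contains all of {BCDF}, and the restricted closure of {BC} across the fragments never reaches {DF}.
A → BC is preserved.
B → D is preserved.
ABF → C is preserved.

BC -> DF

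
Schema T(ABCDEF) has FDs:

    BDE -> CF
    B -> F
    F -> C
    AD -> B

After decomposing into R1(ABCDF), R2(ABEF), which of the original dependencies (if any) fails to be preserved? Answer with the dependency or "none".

none

BDE → CF: restricted closure across fragments reaches CF.
B → F lies within R1.
F → C lies within R1.
AD → B lies within R1.
Every dependency is enforceable on the fragments, so the decomposition is dependency-preserving.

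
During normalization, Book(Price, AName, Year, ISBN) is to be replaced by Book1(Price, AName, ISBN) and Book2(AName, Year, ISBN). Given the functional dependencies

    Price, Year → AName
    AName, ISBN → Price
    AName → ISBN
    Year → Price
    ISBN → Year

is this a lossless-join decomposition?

Yes

Common attributes: Book1 ∩ Book2 = {AName, ISBN}.
Closure of {AName, ISBN}: AName, ISBN → Price applies, adding Price; ISBN → Year applies, adding Year. So (AName, ISBN)⁺ = {Price, AName, Year, ISBN}.
This closure contains every attribute of Book1, so Book1 ∩ Book2 → Book1. The join is lossless.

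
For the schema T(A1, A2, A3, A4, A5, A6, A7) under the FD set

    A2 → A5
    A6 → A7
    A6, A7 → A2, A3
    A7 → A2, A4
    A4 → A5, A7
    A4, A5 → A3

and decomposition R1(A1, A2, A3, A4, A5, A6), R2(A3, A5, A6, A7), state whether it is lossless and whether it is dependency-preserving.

Lossless test: (A3, A5, A6)⁺ = {A2, A3, A4, A5, A6, A7}, which contains all of one fragment — lossless.
Dependency preservation: the restricted closure of {A7} across the fragments never reaches {A2, A4}, so A7 → A2, A4 cannot be enforced without a join — not preserved.

lossless but not dependency-preserving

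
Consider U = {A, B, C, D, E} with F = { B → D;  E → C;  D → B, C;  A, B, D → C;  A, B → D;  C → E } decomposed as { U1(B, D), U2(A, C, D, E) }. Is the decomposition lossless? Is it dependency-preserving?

Lossless test: (D)⁺ = {B, C, D, E}, which contains all of one fragment — lossless.
Dependency preservation: D → B, C; A, B, D → C; A, B → D are not contained in any single fragment, but the restricted closure of each left-hand side across the fragments still reaches the right-hand side; the remaining FDs each lie inside some fragment. All dependencies are preserved.

lossless and dependency-preserving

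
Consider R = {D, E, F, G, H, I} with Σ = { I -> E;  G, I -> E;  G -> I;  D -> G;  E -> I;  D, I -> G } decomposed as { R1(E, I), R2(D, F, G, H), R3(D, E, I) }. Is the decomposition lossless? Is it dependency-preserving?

lossless but not dependency-preserving

Lossless test (chase): Rows 2 and 3 agree on D; apply D→G and equate their G entries. Rows 2 and 3 agree on G; apply G→I and equate their I entries. Rows 1 and 2 agree on I; apply I→E and equate their E entries. Row 2 is now all distinguished symbols — the join is lossless.
Dependency preservation: the restricted closure of {G} across the fragments never reaches {I}, so G → I cannot be enforced without a join — not preserved.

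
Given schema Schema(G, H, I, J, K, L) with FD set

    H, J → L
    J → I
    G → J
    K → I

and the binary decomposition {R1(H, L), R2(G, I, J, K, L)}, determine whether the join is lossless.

Common attributes: R1 ∩ R2 = {L}.
No dependency enlarges {L}, so (L)⁺ = {L}.
The closure contains neither all of R1 = {H, L} nor all of R2 = {G, I, J, K, L}, so the common attributes are not a superkey of either fragment. The join is lossy.

No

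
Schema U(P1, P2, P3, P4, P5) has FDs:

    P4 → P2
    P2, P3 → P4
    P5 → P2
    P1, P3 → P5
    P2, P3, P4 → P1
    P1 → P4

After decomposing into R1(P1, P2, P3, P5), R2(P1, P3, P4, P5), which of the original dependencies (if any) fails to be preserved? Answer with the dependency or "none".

P4 → P2

Check P4 → P2: no single fragment contains all of {P2, P4}, and the restricted closure of {P4} across the fragments never reaches {P2}.
P2, P3 → P4 is preserved.
P5 → P2 is preserved.
P1, P3 → P5 is preserved.
P2, P3, P4 → P1 is preserved.
P1 → P4 is preserved.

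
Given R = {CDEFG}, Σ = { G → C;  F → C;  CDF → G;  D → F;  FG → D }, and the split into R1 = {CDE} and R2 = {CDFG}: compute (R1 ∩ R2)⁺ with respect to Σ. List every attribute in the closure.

CDFG

R1 ∩ R2 = {CD}.
D → F applies, adding F
CDF → G applies, adding G
Closure: {CDFG}.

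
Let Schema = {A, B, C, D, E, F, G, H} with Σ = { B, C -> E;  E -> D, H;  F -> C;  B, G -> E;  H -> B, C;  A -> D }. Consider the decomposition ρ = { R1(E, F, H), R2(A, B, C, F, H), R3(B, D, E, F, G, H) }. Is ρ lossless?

No

Chase test. Columns are A, B, C, D, E, F, G, H; row i has aⱼ where attribute j ∈ Ri, else bᵢⱼ.
Initial tableau (one row per fragment):
  row 1: b11 b12 b13 b14 a5 a6 b17 a8
  row 2: a1 a2 a3 b24 b25 a6 b27 a8
  row 3: b31 a2 b33 a4 a5 a6 a7 a8
Rows 1 and 3 agree on E; apply E→D, H and equate their D, H entries.
Rows 1 and 2 agree on F; apply F→C and equate their C entries.
Rows 1 and 3 agree on F; apply F→C and equate their C entries.
Rows 1 and 2 agree on H; apply H→B, C and equate their B, C entries.
Rows 1 and 2 agree on B, C; apply B, C→E and equate their E entries.
Rows 1 and 2 agree on E; apply E→D, H and equate their D, H entries.
No row becomes fully distinguished — the join is lossy.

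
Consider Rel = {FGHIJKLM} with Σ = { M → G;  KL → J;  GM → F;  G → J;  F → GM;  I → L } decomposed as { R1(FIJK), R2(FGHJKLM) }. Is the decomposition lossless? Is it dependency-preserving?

Lossless test: (FJK)⁺ = {FGJKM}, which is a superkey of neither fragment — lossy.
Dependency preservation: the restricted closure of {I} across the fragments never reaches {L}, so I → L cannot be enforced without a join — not preserved.

lossy and not dependency-preserving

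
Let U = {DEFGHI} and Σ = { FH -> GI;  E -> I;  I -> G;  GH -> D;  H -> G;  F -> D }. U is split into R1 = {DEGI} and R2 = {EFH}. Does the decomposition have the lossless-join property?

Common attributes: R1 ∩ R2 = {E}.
Closure of {E}: E → I applies, adding I; I → G applies, adding G. So (E)⁺ = {EGI}.
The closure contains neither all of R1 = {DEGI} nor all of R2 = {EFH}, so the common attributes are not a superkey of either fragment. The join is lossy.

No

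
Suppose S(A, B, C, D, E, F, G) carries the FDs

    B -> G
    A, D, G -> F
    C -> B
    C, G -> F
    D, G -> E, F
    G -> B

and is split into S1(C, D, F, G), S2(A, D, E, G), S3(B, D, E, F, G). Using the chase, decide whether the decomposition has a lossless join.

Chase test. Columns are A, B, C, D, E, F, G; row i has aⱼ where attribute j ∈ Si, else bᵢⱼ.
Initial tableau (one row per fragment):
  row 1: b11 b12 a3 a4 b15 a6 a7
  row 2: a1 b22 b23 a4 a5 b26 a7
  row 3: b31 a2 b33 a4 a5 a6 a7
Rows 1 and 2 agree on D, G; apply D, G→E, F and equate their E, F entries.
Rows 1 and 2 agree on G; apply G→B and equate their B entries.
Rows 1 and 3 agree on G; apply G→B and equate their B entries.
No row becomes fully distinguished — the join is lossy.

No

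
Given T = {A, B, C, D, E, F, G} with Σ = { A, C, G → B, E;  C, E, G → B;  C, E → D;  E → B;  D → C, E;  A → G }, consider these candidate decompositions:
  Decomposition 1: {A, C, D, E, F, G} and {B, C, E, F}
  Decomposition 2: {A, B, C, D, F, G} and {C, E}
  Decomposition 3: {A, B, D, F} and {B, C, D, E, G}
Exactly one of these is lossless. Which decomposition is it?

Decomposition 1: common = {C, E, F}, closure = {B, C, D, E, F} → lossless.
Decomposition 2: common = {C}, closure = {C} → lossy.
Decomposition 3: common = {B, D}, closure = {B, C, D, E} → lossy.

Decomposition 1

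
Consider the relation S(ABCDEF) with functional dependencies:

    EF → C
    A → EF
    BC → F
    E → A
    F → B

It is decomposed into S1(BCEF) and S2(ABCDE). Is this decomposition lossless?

Common attributes: S1 ∩ S2 = {BCE}.
Closure of {BCE}: BC → F applies, adding F; E → A applies, adding A. So (BCE)⁺ = {ABCEF}.
This closure contains every attribute of S1, so S1 ∩ S2 → S1. The join is lossless.

Yes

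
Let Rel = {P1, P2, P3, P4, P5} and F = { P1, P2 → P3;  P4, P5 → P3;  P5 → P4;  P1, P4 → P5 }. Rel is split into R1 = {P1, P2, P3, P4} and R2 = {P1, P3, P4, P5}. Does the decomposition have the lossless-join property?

Yes

Common attributes: R1 ∩ R2 = {P1, P3, P4}.
Closure of {P1, P3, P4}: P1, P4 → P5 applies, adding P5. So (P1, P3, P4)⁺ = {P1, P3, P4, P5}.
This closure contains every attribute of R2, so R1 ∩ R2 → R2. The join is lossless.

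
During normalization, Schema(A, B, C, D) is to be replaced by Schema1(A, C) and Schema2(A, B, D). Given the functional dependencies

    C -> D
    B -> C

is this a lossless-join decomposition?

Common attributes: Schema1 ∩ Schema2 = {A}.
No dependency enlarges {A}, so (A)⁺ = {A}.
The closure contains neither all of Schema1 = {A, C} nor all of Schema2 = {A, B, D}, so the common attributes are not a superkey of either fragment. The join is lossy.

No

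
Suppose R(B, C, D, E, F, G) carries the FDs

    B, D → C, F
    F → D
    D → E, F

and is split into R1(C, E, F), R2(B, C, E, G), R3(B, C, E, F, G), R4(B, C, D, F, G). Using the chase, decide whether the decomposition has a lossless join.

Yes

Chase test. Columns are B, C, D, E, F, G; row i has aⱼ where attribute j ∈ Ri, else bᵢⱼ.
Initial tableau (one row per fragment):
  row 1: b11 a2 b13 a4 a5 b16
  row 2: a1 a2 b23 a4 b25 a6
  row 3: a1 a2 b33 a4 a5 a6
  row 4: a1 a2 a3 b44 a5 a6
Rows 1 and 3 agree on F; apply F→D and equate their D entries.
Rows 1 and 4 agree on F; apply F→D and equate their D entries.
Rows 1 and 4 agree on D; apply D→E, F and equate their E, F entries.
Row 3 is now all distinguished symbols — the join is lossless.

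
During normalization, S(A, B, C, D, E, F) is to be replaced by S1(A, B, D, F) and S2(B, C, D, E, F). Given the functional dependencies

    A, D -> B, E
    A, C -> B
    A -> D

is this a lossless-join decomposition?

No

Common attributes: S1 ∩ S2 = {B, D, F}.
No dependency enlarges {B, D, F}, so (B, D, F)⁺ = {B, D, F}.
The closure contains neither all of S1 = {A, B, D, F} nor all of S2 = {B, C, D, E, F}, so the common attributes are not a superkey of either fragment. The join is lossy.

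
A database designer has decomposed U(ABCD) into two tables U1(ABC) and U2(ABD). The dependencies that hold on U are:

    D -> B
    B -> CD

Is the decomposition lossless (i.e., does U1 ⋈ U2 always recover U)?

Common attributes: U1 ∩ U2 = {AB}.
Closure of {AB}: B → CD applies, adding CD. So (AB)⁺ = {ABCD}.
This closure contains every attribute of U1, so U1 ∩ U2 → U1. The join is lossless.

Yes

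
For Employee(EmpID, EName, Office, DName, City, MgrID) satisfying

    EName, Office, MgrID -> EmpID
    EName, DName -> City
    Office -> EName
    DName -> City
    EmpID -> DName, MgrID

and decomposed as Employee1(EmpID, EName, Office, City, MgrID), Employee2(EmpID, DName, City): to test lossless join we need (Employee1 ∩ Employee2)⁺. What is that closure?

Employee1 ∩ Employee2 = {EmpID, City}.
EmpID → DName, MgrID applies, adding DName, MgrID
Closure: {EmpID, DName, City, MgrID}.

EmpID, DName, City, MgrID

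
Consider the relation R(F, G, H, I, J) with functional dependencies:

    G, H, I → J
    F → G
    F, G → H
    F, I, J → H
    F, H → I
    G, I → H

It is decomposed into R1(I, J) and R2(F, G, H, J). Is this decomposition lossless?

Common attributes: R1 ∩ R2 = {J}.
No dependency enlarges {J}, so (J)⁺ = {J}.
The closure contains neither all of R1 = {I, J} nor all of R2 = {F, G, H, J}, so the common attributes are not a superkey of either fragment. The join is lossy.

No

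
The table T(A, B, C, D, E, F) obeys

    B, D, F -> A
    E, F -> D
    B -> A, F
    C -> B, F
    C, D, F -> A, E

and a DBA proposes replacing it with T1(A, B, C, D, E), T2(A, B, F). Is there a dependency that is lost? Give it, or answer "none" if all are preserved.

E, F -> D

Check E, F → D: no single fragment contains all of {D, E, F}, and the restricted closure of {E, F} across the fragments never reaches {D}.
B, D, F → A is preserved.
B → A, F is preserved.
C → B, F is preserved.
C, D, F → A, E is preserved.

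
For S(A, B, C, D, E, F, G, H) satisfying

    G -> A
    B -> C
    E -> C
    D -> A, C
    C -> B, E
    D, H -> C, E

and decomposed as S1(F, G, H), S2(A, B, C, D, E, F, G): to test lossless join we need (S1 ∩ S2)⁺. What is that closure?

S1 ∩ S2 = {F, G}.
G → A applies, adding A
Closure: {A, F, G}.

A, F, G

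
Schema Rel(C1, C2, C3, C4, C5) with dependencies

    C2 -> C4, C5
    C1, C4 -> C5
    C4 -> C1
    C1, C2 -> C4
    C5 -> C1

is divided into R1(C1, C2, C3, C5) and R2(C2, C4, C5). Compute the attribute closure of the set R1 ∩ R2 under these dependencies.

R1 ∩ R2 = {C2, C5}.
C2 → C4, C5 applies, adding C4
C4 → C1 applies, adding C1
Closure: {C1, C2, C4, C5}.

C1, C2, C4, C5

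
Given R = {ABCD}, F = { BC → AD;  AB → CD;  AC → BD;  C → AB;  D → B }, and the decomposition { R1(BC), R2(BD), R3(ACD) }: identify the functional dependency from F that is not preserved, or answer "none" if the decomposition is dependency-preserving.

Check AB → CD: no single fragment contains all of {ABCD}, and the restricted closure of {AB} across the fragments never reaches {CD}.
BC → AD is preserved.
AC → BD is preserved.
C → AB is preserved.
D → B is preserved.

AB → CD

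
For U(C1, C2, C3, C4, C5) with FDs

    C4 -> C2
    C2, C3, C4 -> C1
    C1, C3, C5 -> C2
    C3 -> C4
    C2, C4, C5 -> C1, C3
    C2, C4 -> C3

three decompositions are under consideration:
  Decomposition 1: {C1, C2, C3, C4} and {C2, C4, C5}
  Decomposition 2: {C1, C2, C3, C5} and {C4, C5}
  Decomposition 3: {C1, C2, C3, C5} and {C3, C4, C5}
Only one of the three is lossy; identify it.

Decomposition 1: common = {C2, C4}, closure = {C1, C2, C3, C4} → lossless.
Decomposition 2: common = {C5}, closure = {C5} → lossy.
Decomposition 3: common = {C3, C5}, closure = {C1, C2, C3, C4, C5} → lossless.

Decomposition 2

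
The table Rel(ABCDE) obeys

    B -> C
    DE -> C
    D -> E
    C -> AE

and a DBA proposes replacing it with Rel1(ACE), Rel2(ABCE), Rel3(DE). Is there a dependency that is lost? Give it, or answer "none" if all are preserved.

DE -> C

Check DE → C: no single fragment contains all of {CDE}, and the restricted closure of {DE} across the fragments never reaches {C}.
B → C is preserved.
D → E is preserved.
C → AE is preserved.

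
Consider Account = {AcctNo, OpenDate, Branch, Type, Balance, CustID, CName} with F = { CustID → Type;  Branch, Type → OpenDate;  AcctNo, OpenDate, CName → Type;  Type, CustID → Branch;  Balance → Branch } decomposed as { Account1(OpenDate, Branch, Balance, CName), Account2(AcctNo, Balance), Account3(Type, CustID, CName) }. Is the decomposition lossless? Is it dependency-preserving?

lossy and not dependency-preserving

Lossless test (chase): Rows 1 and 2 agree on Balance; apply Balance→Branch and equate their Branch entries. No row becomes fully distinguished — the join is lossy.
Dependency preservation: the restricted closure of {Branch, Type} across the fragments never reaches {OpenDate}, so Branch, Type → OpenDate cannot be enforced without a join — not preserved.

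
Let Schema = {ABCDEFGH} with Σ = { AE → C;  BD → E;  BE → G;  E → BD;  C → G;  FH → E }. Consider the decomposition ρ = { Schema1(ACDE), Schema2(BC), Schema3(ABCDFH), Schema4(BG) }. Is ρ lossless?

Chase test. Columns are ABCDEFGH; row i has aⱼ where attribute j ∈ Schemai, else bᵢⱼ.
Initial tableau (one row per fragment):
  row 1: a1 b12 a3 a4 a5 b16 b17 b18
  row 2: b21 a2 a3 b24 b25 b26 b27 b28
  row 3: a1 a2 a3 a4 b35 a6 b37 a8
  row 4: b41 a2 b43 b44 b45 b46 a7 b48
Rows 1 and 2 agree on C; apply C→G and equate their G entries.
Rows 1 and 3 agree on C; apply C→G and equate their G entries.
No row becomes fully distinguished — the join is lossy.

No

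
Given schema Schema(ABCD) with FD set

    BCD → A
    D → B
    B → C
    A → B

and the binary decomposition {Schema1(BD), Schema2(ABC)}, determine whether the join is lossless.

Common attributes: Schema1 ∩ Schema2 = {B}.
Closure of {B}: B → C applies, adding C. So (B)⁺ = {BC}.
The closure contains neither all of Schema1 = {BD} nor all of Schema2 = {ABC}, so the common attributes are not a superkey of either fragment. The join is lossy.

No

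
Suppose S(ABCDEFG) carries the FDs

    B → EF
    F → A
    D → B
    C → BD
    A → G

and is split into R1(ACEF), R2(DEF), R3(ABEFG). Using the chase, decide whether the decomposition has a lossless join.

No

Chase test. Columns are ABCDEFG; row i has aⱼ where attribute j ∈ Ri, else bᵢⱼ.
Initial tableau (one row per fragment):
  row 1: a1 b12 a3 b14 a5 a6 b17
  row 2: b21 b22 b23 a4 a5 a6 b27
  row 3: a1 a2 b33 b34 a5 a6 a7
Rows 1 and 2 agree on F; apply F→A and equate their A entries.
Rows 1 and 2 agree on A; apply A→G and equate their G entries.
Rows 1 and 3 agree on A; apply A→G and equate their G entries.
No row becomes fully distinguished — the join is lossy.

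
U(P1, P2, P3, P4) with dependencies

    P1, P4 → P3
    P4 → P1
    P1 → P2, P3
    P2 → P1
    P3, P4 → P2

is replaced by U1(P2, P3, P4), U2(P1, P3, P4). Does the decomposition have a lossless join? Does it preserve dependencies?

Lossless test: (P3, P4)⁺ = {P1, P2, P3, P4}, which contains all of one fragment — lossless.
Dependency preservation: the restricted closure of {P1} across the fragments never reaches {P2, P3}, so P1 → P2, P3 cannot be enforced without a join — not preserved.

lossless but not dependency-preserving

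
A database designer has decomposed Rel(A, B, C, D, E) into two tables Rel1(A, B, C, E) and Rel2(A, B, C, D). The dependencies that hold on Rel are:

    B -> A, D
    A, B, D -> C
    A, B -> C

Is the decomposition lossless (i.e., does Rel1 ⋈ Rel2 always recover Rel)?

Common attributes: Rel1 ∩ Rel2 = {A, B, C}.
Closure of {A, B, C}: B → A, D applies, adding D. So (A, B, C)⁺ = {A, B, C, D}.
This closure contains every attribute of Rel2, so Rel1 ∩ Rel2 → Rel2. The join is lossless.

Yes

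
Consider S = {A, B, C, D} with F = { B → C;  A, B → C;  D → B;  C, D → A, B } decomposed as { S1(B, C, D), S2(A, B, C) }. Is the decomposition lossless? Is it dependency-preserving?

Lossless test: (B, C)⁺ = {B, C}, which is a superkey of neither fragment — lossy.
Dependency preservation: the restricted closure of {C, D} across the fragments never reaches {A, B}, so C, D → A, B cannot be enforced without a join — not preserved.

lossy and not dependency-preserving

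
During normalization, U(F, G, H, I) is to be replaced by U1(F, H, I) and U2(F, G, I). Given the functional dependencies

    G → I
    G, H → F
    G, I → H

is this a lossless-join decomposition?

Common attributes: U1 ∩ U2 = {F, I}.
No dependency enlarges {F, I}, so (F, I)⁺ = {F, I}.
The closure contains neither all of U1 = {F, H, I} nor all of U2 = {F, G, I}, so the common attributes are not a superkey of either fragment. The join is lossy.

No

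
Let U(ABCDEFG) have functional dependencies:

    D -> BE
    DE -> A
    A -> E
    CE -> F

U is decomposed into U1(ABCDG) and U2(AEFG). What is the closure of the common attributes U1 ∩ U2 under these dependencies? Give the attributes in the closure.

U1 ∩ U2 = {AG}.
A → E applies, adding E
Closure: {AEG}.

AEG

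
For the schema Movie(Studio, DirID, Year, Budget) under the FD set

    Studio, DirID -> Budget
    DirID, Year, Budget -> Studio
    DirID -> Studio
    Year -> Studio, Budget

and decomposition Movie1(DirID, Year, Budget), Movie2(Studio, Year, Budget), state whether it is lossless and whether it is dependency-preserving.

Lossless test: (Year, Budget)⁺ = {Studio, Year, Budget}, which contains all of one fragment — lossless.
Dependency preservation: the restricted closure of {DirID} across the fragments never reaches {Studio}, so DirID → Studio cannot be enforced without a join — not preserved.

lossless but not dependency-preserving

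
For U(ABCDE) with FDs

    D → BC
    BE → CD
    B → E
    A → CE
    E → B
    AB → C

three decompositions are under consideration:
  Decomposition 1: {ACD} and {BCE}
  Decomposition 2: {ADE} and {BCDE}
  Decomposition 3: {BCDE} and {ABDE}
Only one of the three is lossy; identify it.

Decomposition 1: common = {C}, closure = {C} → lossy.
Decomposition 2: common = {DE}, closure = {BCDE} → lossless.
Decomposition 3: common = {BDE}, closure = {BCDE} → lossless.

Decomposition 1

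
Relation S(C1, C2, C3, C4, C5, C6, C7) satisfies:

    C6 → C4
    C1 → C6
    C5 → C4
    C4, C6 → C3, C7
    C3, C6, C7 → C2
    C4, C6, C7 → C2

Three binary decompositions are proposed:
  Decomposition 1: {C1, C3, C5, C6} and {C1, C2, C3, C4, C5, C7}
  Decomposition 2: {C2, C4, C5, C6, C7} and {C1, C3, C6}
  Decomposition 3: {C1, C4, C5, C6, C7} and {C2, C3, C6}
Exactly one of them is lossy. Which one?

Decomposition 1: common = {C1, C3, C5}, closure = {C1, C2, C3, C4, C5, C6, C7} → lossless.
Decomposition 2: common = {C6}, closure = {C2, C3, C4, C6, C7} → lossy.
Decomposition 3: common = {C6}, closure = {C2, C3, C4, C6, C7} → lossless.

Decomposition 2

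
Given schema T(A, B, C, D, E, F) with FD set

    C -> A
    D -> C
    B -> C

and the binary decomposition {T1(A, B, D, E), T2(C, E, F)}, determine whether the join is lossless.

Common attributes: T1 ∩ T2 = {E}.
No dependency enlarges {E}, so (E)⁺ = {E}.
The closure contains neither all of T1 = {A, B, D, E} nor all of T2 = {C, E, F}, so the common attributes are not a superkey of either fragment. The join is lossy.

No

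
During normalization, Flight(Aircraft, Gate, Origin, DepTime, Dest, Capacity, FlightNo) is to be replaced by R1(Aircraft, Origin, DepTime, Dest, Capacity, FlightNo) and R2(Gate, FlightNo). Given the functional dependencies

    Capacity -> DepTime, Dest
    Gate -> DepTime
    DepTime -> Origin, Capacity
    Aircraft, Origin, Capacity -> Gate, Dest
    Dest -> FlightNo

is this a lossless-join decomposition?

No

Common attributes: R1 ∩ R2 = {FlightNo}.
No dependency enlarges {FlightNo}, so (FlightNo)⁺ = {FlightNo}.
The closure contains neither all of R1 = {Aircraft, Origin, DepTime, Dest, Capacity, FlightNo} nor all of R2 = {Gate, FlightNo}, so the common attributes are not a superkey of either fragment. The join is lossy.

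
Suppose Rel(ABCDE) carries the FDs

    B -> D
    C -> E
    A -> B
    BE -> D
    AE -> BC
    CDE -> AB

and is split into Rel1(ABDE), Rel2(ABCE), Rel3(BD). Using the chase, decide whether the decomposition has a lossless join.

Yes

Chase test. Columns are ABCDE; row i has aⱼ where attribute j ∈ Reli, else bᵢⱼ.
Initial tableau (one row per fragment):
  row 1: a1 a2 b13 a4 a5
  row 2: a1 a2 a3 b24 a5
  row 3: b31 a2 b33 a4 b35
Rows 1 and 2 agree on B; apply B→D and equate their D entries.
Rows 1 and 2 agree on AE; apply AE→BC and equate their BC entries.
Row 1 is now all distinguished symbols — the join is lossless.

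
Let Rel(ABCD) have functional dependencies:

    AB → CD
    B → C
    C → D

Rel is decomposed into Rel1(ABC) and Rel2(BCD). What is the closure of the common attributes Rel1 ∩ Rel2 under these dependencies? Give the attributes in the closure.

BCD

Rel1 ∩ Rel2 = {BC}.
C → D applies, adding D
Closure: {BCD}.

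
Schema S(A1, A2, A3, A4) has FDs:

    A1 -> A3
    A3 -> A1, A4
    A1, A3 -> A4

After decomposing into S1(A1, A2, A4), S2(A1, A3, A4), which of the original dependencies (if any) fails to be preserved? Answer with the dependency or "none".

A1 → A3 lies within S2.
A3 → A1, A4 lies within S2.
A1, A3 → A4 lies within S2.
Every dependency is enforceable on the fragments, so the decomposition is dependency-preserving.

none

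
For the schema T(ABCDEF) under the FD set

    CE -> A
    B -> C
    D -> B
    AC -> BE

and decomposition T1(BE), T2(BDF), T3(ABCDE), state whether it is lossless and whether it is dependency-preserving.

lossy but dependency-preserving

Lossless test (chase): Rows 1 and 2 agree on B; apply B→C and equate their C entries. Rows 1 and 3 agree on B; apply B→C and equate their C entries. Rows 1 and 3 agree on CE; apply CE→A and equate their A entries. No row becomes fully distinguished — the join is lossy.
Dependency preservation: every FD's attributes lie within a single fragment, so each can be enforced locally — preserved.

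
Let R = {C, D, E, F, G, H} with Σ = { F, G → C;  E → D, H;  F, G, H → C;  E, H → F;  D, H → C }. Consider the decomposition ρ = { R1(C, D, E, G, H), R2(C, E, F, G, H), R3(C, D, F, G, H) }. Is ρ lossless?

Chase test. Columns are C, D, E, F, G, H; row i has aⱼ where attribute j ∈ Ri, else bᵢⱼ.
Initial tableau (one row per fragment):
  row 1: a1 a2 a3 b14 a5 a6
  row 2: a1 b22 a3 a4 a5 a6
  row 3: a1 a2 b33 a4 a5 a6
Rows 1 and 2 agree on E; apply E→D, H and equate their D, H entries.
Rows 1 and 2 agree on E, H; apply E, H→F and equate their F entries.
Row 1 is now all distinguished symbols — the join is lossless.

Yes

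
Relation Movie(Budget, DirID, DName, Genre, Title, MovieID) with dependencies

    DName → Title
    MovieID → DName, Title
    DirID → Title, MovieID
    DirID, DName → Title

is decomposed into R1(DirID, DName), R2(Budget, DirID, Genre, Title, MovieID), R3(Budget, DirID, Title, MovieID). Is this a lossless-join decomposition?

Yes

Chase test. Columns are Budget, DirID, DName, Genre, Title, MovieID; row i has aⱼ where attribute j ∈ Ri, else bᵢⱼ.
Initial tableau (one row per fragment):
  row 1: b11 a2 a3 b14 b15 b16
  row 2: a1 a2 b23 a4 a5 a6
  row 3: a1 a2 b33 b34 a5 a6
Rows 2 and 3 agree on MovieID; apply MovieID→DName, Title and equate their DName, Title entries.
Rows 1 and 2 agree on DirID; apply DirID→Title, MovieID and equate their Title, MovieID entries.
Rows 1 and 2 agree on MovieID; apply MovieID→DName, Title and equate their DName, Title entries.
Row 2 is now all distinguished symbols — the join is lossless.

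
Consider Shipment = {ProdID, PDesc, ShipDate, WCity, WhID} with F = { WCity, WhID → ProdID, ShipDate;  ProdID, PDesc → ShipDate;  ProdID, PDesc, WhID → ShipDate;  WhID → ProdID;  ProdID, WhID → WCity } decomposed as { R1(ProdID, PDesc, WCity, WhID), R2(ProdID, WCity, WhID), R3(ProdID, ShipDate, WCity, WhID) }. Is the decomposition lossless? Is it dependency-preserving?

lossless but not dependency-preserving

Lossless test (chase): Rows 1 and 2 agree on WCity, WhID; apply WCity, WhID→ProdID, ShipDate and equate their ProdID, ShipDate entries. Rows 1 and 3 agree on WCity, WhID; apply WCity, WhID→ProdID, ShipDate and equate their ProdID, ShipDate entries. Row 1 is now all distinguished symbols — the join is lossless.
Dependency preservation: the restricted closure of {ProdID, PDesc} across the fragments never reaches {ShipDate}, so ProdID, PDesc → ShipDate cannot be enforced without a join — not preserved.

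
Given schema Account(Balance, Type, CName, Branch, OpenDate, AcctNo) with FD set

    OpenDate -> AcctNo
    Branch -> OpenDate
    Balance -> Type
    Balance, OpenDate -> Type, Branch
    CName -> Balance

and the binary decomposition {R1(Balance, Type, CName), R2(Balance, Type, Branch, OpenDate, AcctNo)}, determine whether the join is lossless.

No

Common attributes: R1 ∩ R2 = {Balance, Type}.
No dependency enlarges {Balance, Type}, so (Balance, Type)⁺ = {Balance, Type}.
The closure contains neither all of R1 = {Balance, Type, CName} nor all of R2 = {Balance, Type, Branch, OpenDate, AcctNo}, so the common attributes are not a superkey of either fragment. The join is lossy.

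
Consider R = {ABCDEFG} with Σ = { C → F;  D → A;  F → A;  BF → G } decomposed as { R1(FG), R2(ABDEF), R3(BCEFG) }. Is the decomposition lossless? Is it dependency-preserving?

Lossless test (chase): Rows 1 and 2 agree on F; apply F→A and equate their A entries. Rows 1 and 3 agree on F; apply F→A and equate their A entries. Rows 2 and 3 agree on BF; apply BF→G and equate their G entries. No row becomes fully distinguished — the join is lossy.
Dependency preservation: every FD's attributes lie within a single fragment, so each can be enforced locally — preserved.

lossy but dependency-preserving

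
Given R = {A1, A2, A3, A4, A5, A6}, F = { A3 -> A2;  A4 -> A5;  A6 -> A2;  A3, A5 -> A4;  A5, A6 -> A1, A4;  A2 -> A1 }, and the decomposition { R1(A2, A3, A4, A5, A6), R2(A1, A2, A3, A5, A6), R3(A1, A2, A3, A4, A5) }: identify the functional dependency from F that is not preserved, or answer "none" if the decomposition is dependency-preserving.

A3 → A2 lies within R1.
A4 → A5 lies within R1.
A6 → A2 lies within R1.
A3, A5 → A4 lies within R1.
A5, A6 → A1, A4: restricted closure across fragments reaches A1, A4.
A2 → A1 lies within R2.
Every dependency is enforceable on the fragments, so the decomposition is dependency-preserving.

none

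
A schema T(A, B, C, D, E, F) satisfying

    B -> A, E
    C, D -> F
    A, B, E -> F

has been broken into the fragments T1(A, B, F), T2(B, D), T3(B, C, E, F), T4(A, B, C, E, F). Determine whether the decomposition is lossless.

Chase test. Columns are A, B, C, D, E, F; row i has aⱼ where attribute j ∈ Ti, else bᵢⱼ.
Initial tableau (one row per fragment):
  row 1: a1 a2 b13 b14 b15 a6
  row 2: b21 a2 b23 a4 b25 b26
  row 3: b31 a2 a3 b34 a5 a6
  row 4: a1 a2 a3 b44 a5 a6
Rows 1 and 2 agree on B; apply B→A, E and equate their A, E entries.
Rows 1 and 3 agree on B; apply B→A, E and equate their A, E entries.
Rows 1 and 2 agree on A, B, E; apply A, B, E→F and equate their F entries.
No row becomes fully distinguished — the join is lossy.

No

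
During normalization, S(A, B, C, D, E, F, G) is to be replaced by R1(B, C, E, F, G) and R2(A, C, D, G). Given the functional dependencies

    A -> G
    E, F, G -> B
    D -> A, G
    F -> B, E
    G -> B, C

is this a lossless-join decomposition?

No

Common attributes: R1 ∩ R2 = {C, G}.
Closure of {C, G}: G → B, C applies, adding B. So (C, G)⁺ = {B, C, G}.
The closure contains neither all of R1 = {B, C, E, F, G} nor all of R2 = {A, C, D, G}, so the common attributes are not a superkey of either fragment. The join is lossy.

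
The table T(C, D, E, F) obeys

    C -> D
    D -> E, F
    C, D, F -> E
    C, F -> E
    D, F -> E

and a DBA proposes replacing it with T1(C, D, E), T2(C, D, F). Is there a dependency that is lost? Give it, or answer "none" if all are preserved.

none

C → D lies within T1.
D → E, F: restricted closure across fragments reaches E, F.
C, D, F → E: restricted closure across fragments reaches E.
C, F → E: restricted closure across fragments reaches E.
D, F → E: restricted closure across fragments reaches E.
Every dependency is enforceable on the fragments, so the decomposition is dependency-preserving.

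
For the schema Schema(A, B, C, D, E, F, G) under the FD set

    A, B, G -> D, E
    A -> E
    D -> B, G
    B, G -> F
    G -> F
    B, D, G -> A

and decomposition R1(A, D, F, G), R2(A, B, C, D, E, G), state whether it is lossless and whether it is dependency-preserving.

Lossless test: (A, D, G)⁺ = {A, B, D, E, F, G}, which contains all of one fragment — lossless.
Dependency preservation: B, G → F is not contained in any single fragment, but the restricted closure of its left-hand side across the fragments still reaches the right-hand side; the remaining FDs each lie inside some fragment. All dependencies are preserved.

lossless and dependency-preserving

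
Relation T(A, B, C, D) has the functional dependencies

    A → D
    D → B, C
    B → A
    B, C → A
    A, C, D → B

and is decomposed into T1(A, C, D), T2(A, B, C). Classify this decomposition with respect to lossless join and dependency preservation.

Lossless test: (A, C)⁺ = {A, B, C, D}, which contains all of one fragment — lossless.
Dependency preservation: D → B, C; A, C, D → B are not contained in any single fragment, but the restricted closure of each left-hand side across the fragments still reaches the right-hand side; the remaining FDs each lie inside some fragment. All dependencies are preserved.

lossless and dependency-preserving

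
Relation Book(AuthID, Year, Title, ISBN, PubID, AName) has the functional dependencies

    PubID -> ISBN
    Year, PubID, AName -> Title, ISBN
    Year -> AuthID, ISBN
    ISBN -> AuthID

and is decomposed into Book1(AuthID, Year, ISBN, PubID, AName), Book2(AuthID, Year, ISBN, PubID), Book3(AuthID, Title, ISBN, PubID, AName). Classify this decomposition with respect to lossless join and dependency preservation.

lossy and not dependency-preserving

Lossless test (chase): applying each FD to every pair of rows produces no changes in the tableau, so no row becomes fully distinguished — the join is lossy.
Dependency preservation: the restricted closure of {Year, PubID, AName} across the fragments never reaches {Title, ISBN}, so Year, PubID, AName → Title, ISBN cannot be enforced without a join — not preserved.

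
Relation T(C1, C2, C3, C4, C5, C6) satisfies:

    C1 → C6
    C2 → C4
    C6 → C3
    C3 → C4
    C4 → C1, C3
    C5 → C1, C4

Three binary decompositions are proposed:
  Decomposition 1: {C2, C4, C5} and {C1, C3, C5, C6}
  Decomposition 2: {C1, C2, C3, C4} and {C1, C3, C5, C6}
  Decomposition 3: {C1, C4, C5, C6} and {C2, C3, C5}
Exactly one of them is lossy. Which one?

Decomposition 1: common = {C5}, closure = {C1, C3, C4, C5, C6} → lossless.
Decomposition 2: common = {C1, C3}, closure = {C1, C3, C4, C6} → lossy.
Decomposition 3: common = {C5}, closure = {C1, C3, C4, C5, C6} → lossless.

Decomposition 2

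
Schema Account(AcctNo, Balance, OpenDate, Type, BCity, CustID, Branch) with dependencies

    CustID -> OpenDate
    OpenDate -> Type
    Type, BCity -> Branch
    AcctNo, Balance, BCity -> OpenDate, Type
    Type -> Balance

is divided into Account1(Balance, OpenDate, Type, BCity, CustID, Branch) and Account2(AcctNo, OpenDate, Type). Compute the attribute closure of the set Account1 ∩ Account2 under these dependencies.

Balance, OpenDate, Type

Account1 ∩ Account2 = {OpenDate, Type}.
Type → Balance applies, adding Balance
Closure: {Balance, OpenDate, Type}.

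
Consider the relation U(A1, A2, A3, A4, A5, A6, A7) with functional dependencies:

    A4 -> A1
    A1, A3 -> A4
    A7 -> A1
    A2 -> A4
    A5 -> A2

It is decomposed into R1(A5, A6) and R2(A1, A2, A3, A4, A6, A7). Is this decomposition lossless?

No

Common attributes: R1 ∩ R2 = {A6}.
No dependency enlarges {A6}, so (A6)⁺ = {A6}.
The closure contains neither all of R1 = {A5, A6} nor all of R2 = {A1, A2, A3, A4, A6, A7}, so the common attributes are not a superkey of either fragment. The join is lossy.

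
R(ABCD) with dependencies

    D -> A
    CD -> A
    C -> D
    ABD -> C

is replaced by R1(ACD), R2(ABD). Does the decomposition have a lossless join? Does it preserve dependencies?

lossy and not dependency-preserving

Lossless test: (AD)⁺ = {AD}, which is a superkey of neither fragment — lossy.
Dependency preservation: the restricted closure of {ABD} across the fragments never reaches {C}, so ABD → C cannot be enforced without a join — not preserved.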